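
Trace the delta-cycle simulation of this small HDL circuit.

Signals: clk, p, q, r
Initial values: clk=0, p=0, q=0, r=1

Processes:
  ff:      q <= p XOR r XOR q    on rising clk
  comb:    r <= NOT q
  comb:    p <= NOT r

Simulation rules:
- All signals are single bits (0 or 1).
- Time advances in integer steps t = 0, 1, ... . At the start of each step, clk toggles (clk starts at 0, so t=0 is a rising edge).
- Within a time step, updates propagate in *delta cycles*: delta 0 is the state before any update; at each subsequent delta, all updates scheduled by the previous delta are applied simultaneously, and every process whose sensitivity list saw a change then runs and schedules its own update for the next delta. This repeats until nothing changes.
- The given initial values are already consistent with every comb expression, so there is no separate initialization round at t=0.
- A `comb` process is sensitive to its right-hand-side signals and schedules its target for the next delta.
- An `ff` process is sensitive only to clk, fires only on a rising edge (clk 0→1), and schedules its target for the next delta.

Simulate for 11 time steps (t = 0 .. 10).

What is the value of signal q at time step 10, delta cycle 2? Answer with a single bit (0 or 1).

0

[bits: q,r,p,clk]
t=0: Δ0=0100 Δ1=0101 Δ2=1101 Δ3=1001 Δ4=1011 | 4Δ
t=1: Δ0=1011 Δ1=1010 | 1Δ
t=2: Δ0=1010 Δ1=1011 Δ2=0011 Δ3=0111 Δ4=0101 | 4Δ
t=3: Δ0=0101 Δ1=0100 | 1Δ
t=4: Δ0=0100 Δ1=0101 Δ2=1101 Δ3=1001 Δ4=1011 | 4Δ
t=5: Δ0=1011 Δ1=1010 | 1Δ
t=6: Δ0=1010 Δ1=1011 Δ2=0011 Δ3=0111 Δ4=0101 | 4Δ
t=7: Δ0=0101 Δ1=0100 | 1Δ
t=8: Δ0=0100 Δ1=0101 Δ2=1101 Δ3=1001 Δ4=1011 | 4Δ
t=9: Δ0=1011 Δ1=1010 | 1Δ
t=10: Δ0=1010 Δ1=1011 Δ2=0011 Δ3=0111 Δ4=0101 | 4Δ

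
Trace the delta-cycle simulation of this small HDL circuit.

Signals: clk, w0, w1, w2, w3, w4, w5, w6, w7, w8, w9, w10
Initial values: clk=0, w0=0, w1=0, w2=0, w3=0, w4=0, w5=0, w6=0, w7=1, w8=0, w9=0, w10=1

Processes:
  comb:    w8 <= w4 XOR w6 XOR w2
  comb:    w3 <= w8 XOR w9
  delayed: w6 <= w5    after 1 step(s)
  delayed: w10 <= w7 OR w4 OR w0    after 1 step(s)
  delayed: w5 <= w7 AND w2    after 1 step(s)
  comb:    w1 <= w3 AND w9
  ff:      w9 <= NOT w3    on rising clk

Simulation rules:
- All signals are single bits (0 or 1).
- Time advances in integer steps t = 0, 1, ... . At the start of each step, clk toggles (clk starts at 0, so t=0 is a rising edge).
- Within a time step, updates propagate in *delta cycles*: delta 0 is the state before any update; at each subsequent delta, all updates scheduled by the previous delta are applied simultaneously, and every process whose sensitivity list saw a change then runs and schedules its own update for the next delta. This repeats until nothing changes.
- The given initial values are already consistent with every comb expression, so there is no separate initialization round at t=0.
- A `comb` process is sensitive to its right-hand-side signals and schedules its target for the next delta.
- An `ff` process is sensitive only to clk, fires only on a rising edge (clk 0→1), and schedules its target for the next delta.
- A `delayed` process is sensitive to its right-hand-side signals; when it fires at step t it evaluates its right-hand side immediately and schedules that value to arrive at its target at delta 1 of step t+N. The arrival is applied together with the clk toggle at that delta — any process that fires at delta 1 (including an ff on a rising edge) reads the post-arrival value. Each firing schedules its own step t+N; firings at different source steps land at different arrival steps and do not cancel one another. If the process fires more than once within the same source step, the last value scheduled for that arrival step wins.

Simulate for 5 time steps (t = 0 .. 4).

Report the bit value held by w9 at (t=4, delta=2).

t0.Δ0 w4=0 w6=0 w8=0 w0=0 w3=0 w1=0 w7=1 clk=0 w5=0 w10=1 w9=0 w2=0
t0.Δ1 w4=0 w6=0 w8=0 w0=0 w3=0 w1=0 w7=1 clk=1 w5=0 w10=1 w9=0 w2=0
t0.Δ2 w4=0 w6=0 w8=0 w0=0 w3=0 w1=0 w7=1 clk=1 w5=0 w10=1 w9=1 w2=0
t0.Δ3 w4=0 w6=0 w8=0 w0=0 w3=1 w1=0 w7=1 clk=1 w5=0 w10=1 w9=1 w2=0
t0.Δ4 w4=0 w6=0 w8=0 w0=0 w3=1 w1=1 w7=1 clk=1 w5=0 w10=1 w9=1 w2=0
t1.Δ0 w4=0 w6=0 w8=0 w0=0 w3=1 w1=1 w7=1 clk=1 w5=0 w10=1 w9=1 w2=0
t1.Δ1 w4=0 w6=0 w8=0 w0=0 w3=1 w1=1 w7=1 clk=0 w5=0 w10=1 w9=1 w2=0
t2.Δ0 w4=0 w6=0 w8=0 w0=0 w3=1 w1=1 w7=1 clk=0 w5=0 w10=1 w9=1 w2=0
t2.Δ1 w4=0 w6=0 w8=0 w0=0 w3=1 w1=1 w7=1 clk=1 w5=0 w10=1 w9=1 w2=0
t2.Δ2 w4=0 w6=0 w8=0 w0=0 w3=1 w1=1 w7=1 clk=1 w5=0 w10=1 w9=0 w2=0
t2.Δ3 w4=0 w6=0 w8=0 w0=0 w3=0 w1=0 w7=1 clk=1 w5=0 w10=1 w9=0 w2=0
t3.Δ0 w4=0 w6=0 w8=0 w0=0 w3=0 w1=0 w7=1 clk=1 w5=0 w10=1 w9=0 w2=0
t3.Δ1 w4=0 w6=0 w8=0 w0=0 w3=0 w1=0 w7=1 clk=0 w5=0 w10=1 w9=0 w2=0
t4.Δ0 w4=0 w6=0 w8=0 w0=0 w3=0 w1=0 w7=1 clk=0 w5=0 w10=1 w9=0 w2=0
t4.Δ1 w4=0 w6=0 w8=0 w0=0 w3=0 w1=0 w7=1 clk=1 w5=0 w10=1 w9=0 w2=0
t4.Δ2 w4=0 w6=0 w8=0 w0=0 w3=0 w1=0 w7=1 clk=1 w5=0 w10=1 w9=1 w2=0
t4.Δ3 w4=0 w6=0 w8=0 w0=0 w3=1 w1=0 w7=1 clk=1 w5=0 w10=1 w9=1 w2=0
t4.Δ4 w4=0 w6=0 w8=0 w0=0 w3=1 w1=1 w7=1 clk=1 w5=0 w10=1 w9=1 w2=0

1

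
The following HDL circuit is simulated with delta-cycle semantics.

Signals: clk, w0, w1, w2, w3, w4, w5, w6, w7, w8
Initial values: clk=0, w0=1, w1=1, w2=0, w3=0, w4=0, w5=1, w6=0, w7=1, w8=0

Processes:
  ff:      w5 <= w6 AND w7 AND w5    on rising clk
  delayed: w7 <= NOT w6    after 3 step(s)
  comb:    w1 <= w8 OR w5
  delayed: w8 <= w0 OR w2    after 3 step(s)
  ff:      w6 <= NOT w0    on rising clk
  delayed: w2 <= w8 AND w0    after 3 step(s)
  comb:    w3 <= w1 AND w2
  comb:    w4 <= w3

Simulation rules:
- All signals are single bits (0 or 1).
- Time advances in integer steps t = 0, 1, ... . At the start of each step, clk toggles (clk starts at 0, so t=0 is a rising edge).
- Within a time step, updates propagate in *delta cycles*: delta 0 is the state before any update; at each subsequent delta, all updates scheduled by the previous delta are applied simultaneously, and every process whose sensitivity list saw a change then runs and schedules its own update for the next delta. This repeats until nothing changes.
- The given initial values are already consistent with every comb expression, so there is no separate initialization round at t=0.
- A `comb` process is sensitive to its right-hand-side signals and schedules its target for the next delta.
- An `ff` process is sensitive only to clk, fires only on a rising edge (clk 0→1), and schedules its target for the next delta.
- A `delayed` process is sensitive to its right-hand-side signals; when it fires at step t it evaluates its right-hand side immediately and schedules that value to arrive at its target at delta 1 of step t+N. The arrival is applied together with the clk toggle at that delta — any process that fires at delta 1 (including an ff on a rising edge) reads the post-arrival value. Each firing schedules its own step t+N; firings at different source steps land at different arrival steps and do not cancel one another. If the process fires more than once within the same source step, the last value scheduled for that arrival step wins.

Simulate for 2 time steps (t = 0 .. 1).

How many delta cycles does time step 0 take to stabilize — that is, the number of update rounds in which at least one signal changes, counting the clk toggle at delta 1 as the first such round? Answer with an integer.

3

t0.Δ0 w0=1 w4=0 w7=1 clk=0 w6=0 w1=1 w3=0 w2=0 w8=0 w5=1
t0.Δ1 w0=1 w4=0 w7=1 clk=1 w6=0 w1=1 w3=0 w2=0 w8=0 w5=1
t0.Δ2 w0=1 w4=0 w7=1 clk=1 w6=0 w1=1 w3=0 w2=0 w8=0 w5=0
t0.Δ3 w0=1 w4=0 w7=1 clk=1 w6=0 w1=0 w3=0 w2=0 w8=0 w5=0
t1.Δ0 w0=1 w4=0 w7=1 clk=1 w6=0 w1=0 w3=0 w2=0 w8=0 w5=0
t1.Δ1 w0=1 w4=0 w7=1 clk=0 w6=0 w1=0 w3=0 w2=0 w8=0 w5=0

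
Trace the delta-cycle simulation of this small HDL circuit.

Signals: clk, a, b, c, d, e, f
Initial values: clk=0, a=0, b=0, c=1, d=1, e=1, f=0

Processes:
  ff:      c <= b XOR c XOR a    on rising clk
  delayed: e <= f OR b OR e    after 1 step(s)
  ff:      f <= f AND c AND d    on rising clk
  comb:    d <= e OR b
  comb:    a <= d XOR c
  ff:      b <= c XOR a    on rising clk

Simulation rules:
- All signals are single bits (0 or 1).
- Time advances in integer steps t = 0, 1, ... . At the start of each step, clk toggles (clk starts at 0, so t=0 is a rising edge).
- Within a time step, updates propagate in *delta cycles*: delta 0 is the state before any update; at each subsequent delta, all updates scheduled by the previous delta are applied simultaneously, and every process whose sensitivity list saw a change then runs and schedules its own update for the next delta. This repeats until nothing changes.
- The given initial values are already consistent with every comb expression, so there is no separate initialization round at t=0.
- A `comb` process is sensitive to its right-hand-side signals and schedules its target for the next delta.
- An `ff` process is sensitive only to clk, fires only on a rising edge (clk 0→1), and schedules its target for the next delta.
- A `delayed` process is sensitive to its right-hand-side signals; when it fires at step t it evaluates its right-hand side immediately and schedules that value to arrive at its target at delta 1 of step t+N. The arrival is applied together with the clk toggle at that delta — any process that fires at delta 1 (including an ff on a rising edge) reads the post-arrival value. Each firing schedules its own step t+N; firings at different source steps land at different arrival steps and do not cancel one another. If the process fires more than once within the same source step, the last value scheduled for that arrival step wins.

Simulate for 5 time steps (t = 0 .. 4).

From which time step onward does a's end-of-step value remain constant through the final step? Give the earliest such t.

2

t=0 Δ0: f=0 clk=0 a=0 b=0 c=1 d=1 e=1
  Δ1: clk:0→1
  Δ2: b:0→1
  (2Δ to stable)
t=1 Δ0: f=0 clk=1 a=0 b=1 c=1 d=1 e=1
  Δ1: clk:1→0
  (1Δ to stable)
t=2 Δ0: f=0 clk=0 a=0 b=1 c=1 d=1 e=1
  Δ1: clk:0→1
  Δ2: c:1→0
  Δ3: a:0→1
  (3Δ to stable)
t=3 Δ0: f=0 clk=1 a=1 b=1 c=0 d=1 e=1
  Δ1: clk:1→0
  (1Δ to stable)
t=4 Δ0: f=0 clk=0 a=1 b=1 c=0 d=1 e=1
  Δ1: clk:0→1
  (1Δ to stable)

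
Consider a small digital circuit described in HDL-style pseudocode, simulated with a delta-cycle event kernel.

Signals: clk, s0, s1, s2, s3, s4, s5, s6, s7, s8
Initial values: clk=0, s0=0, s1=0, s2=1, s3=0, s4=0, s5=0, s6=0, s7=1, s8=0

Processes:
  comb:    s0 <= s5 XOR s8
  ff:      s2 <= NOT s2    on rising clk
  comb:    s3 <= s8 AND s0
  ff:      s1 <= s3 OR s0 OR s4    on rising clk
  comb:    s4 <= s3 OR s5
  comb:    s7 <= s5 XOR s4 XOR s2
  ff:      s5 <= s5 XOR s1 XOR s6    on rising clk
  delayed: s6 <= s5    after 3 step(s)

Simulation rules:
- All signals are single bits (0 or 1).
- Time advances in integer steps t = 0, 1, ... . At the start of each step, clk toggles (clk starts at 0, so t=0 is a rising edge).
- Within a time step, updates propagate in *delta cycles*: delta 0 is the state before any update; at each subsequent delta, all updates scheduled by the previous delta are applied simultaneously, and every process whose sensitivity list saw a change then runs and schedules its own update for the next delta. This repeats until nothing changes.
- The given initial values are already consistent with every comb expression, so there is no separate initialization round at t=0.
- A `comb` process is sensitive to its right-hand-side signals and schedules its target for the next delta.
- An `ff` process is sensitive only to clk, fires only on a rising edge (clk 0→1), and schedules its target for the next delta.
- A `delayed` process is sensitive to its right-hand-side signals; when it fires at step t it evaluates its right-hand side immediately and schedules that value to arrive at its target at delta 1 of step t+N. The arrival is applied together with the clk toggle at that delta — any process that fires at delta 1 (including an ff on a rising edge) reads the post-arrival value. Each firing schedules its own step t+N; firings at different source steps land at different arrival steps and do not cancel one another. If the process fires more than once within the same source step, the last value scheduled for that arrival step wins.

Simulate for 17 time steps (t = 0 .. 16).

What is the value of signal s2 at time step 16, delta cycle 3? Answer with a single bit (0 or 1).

0

[bits: s1,s8,s6,s0,s5,s3,s7,clk,s2,s4]
t=0: Δ0=0000001010 Δ1=0000001110 Δ2=0000001100 Δ3=0000000100 | 3Δ
t=1: Δ0=0000000100 Δ1=0000000000 | 1Δ
t=2: Δ0=0000000000 Δ1=0000000100 Δ2=0000000110 Δ3=0000001110 | 3Δ
t=3: Δ0=0000001110 Δ1=0000001010 | 1Δ
t=4: Δ0=0000001010 Δ1=0000001110 Δ2=0000001100 Δ3=0000000100 | 3Δ
t=5: Δ0=0000000100 Δ1=0000000000 | 1Δ
t=6: Δ0=0000000000 Δ1=0000000100 Δ2=0000000110 Δ3=0000001110 | 3Δ
t=7: Δ0=0000001110 Δ1=0000001010 | 1Δ
t=8: Δ0=0000001010 Δ1=0000001110 Δ2=0000001100 Δ3=0000000100 | 3Δ
t=9: Δ0=0000000100 Δ1=0000000000 | 1Δ
t=10: Δ0=0000000000 Δ1=0000000100 Δ2=0000000110 Δ3=0000001110 | 3Δ
t=11: Δ0=0000001110 Δ1=0000001010 | 1Δ
t=12: Δ0=0000001010 Δ1=0000001110 Δ2=0000001100 Δ3=0000000100 | 3Δ
t=13: Δ0=0000000100 Δ1=0000000000 | 1Δ
t=14: Δ0=0000000000 Δ1=0000000100 Δ2=0000000110 Δ3=0000001110 | 3Δ
t=15: Δ0=0000001110 Δ1=0000001010 | 1Δ
t=16: Δ0=0000001010 Δ1=0000001110 Δ2=0000001100 Δ3=0000000100 | 3Δ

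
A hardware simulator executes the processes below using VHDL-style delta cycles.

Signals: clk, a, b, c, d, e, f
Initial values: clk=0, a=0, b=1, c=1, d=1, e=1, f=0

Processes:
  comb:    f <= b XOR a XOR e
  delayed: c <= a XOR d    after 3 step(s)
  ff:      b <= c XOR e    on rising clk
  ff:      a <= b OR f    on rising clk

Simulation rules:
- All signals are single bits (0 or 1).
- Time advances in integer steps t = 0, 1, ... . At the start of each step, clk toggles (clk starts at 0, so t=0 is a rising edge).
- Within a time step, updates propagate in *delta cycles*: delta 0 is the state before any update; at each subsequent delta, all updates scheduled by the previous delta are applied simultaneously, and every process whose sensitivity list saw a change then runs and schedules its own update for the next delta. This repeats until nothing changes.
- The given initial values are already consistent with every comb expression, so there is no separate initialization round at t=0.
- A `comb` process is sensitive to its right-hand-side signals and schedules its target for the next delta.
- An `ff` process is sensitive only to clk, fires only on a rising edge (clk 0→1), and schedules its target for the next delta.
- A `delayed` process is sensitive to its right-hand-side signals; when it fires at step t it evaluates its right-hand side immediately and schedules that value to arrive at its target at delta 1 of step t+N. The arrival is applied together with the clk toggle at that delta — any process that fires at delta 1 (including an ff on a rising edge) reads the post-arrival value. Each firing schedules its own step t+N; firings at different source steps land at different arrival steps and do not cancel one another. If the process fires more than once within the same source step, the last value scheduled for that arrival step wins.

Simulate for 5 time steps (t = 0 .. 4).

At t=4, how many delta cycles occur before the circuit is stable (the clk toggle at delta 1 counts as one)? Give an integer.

[bits: d,c,clk,b,f,e,a]
t=0: Δ0=1101010 Δ1=1111010 Δ2=1110011 | 2Δ
t=1: Δ0=1110011 Δ1=1100011 | 1Δ
t=2: Δ0=1100011 Δ1=1110011 Δ2=1110010 Δ3=1110110 | 3Δ
t=3: Δ0=1110110 Δ1=1000110 | 1Δ
t=4: Δ0=1000110 Δ1=1010110 Δ2=1011111 | 2Δ

2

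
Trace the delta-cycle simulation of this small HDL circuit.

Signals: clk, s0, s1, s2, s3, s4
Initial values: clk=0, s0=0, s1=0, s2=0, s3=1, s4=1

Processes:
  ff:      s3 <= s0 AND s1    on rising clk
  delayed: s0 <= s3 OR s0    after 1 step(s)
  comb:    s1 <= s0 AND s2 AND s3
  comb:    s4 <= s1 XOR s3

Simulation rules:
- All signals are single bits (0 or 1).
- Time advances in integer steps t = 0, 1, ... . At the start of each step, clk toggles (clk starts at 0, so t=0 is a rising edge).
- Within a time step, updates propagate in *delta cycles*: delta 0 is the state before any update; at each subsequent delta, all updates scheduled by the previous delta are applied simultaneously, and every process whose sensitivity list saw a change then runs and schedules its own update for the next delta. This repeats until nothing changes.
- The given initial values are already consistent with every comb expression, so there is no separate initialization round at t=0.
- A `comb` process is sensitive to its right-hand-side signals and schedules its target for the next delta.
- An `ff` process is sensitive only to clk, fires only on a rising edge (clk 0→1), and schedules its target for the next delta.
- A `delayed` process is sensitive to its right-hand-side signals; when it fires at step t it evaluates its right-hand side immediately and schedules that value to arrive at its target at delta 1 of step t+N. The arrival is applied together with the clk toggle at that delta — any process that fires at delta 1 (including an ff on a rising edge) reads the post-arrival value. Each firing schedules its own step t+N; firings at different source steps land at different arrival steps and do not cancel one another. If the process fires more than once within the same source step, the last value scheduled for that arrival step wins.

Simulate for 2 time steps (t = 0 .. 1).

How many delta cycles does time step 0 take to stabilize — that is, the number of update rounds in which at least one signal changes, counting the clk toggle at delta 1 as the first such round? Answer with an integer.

t0.Δ0 s4=1 s1=0 s0=0 clk=0 s2=0 s3=1
t0.Δ1 s4=1 s1=0 s0=0 clk=1 s2=0 s3=1
t0.Δ2 s4=1 s1=0 s0=0 clk=1 s2=0 s3=0
t0.Δ3 s4=0 s1=0 s0=0 clk=1 s2=0 s3=0
t1.Δ0 s4=0 s1=0 s0=0 clk=1 s2=0 s3=0
t1.Δ1 s4=0 s1=0 s0=0 clk=0 s2=0 s3=0

3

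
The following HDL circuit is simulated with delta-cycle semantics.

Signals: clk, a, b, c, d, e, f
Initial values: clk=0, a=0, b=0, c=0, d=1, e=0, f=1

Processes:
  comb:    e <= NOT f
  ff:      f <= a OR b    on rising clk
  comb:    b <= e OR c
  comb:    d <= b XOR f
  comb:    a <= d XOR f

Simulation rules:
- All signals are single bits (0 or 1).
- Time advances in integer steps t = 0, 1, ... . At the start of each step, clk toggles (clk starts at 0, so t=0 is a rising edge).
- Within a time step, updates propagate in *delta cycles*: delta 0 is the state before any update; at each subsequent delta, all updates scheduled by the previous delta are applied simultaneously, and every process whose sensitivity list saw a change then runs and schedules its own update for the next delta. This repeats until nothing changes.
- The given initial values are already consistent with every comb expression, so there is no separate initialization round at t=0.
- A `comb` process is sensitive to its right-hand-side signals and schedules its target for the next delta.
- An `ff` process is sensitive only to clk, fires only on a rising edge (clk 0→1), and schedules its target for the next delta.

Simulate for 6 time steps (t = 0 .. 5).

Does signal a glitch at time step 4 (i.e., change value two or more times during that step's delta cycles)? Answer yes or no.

yes

[bits: c,e,clk,a,f,b,d]
t=0: Δ0=0000101 Δ1=0010101 Δ2=0010001 Δ3=0111000 Δ4=0110010 Δ5=0110011 Δ6=0111011 | 6Δ
t=1: Δ0=0111011 Δ1=0101011 | 1Δ
t=2: Δ0=0101011 Δ1=0111011 Δ2=0111111 Δ3=0010110 Δ4=0011100 Δ5=0011101 Δ6=0010101 | 6Δ
t=3: Δ0=0010101 Δ1=0000101 | 1Δ
t=4: Δ0=0000101 Δ1=0010101 Δ2=0010001 Δ3=0111000 Δ4=0110010 Δ5=0110011 Δ6=0111011 | 6Δ
t=5: Δ0=0111011 Δ1=0101011 | 1Δ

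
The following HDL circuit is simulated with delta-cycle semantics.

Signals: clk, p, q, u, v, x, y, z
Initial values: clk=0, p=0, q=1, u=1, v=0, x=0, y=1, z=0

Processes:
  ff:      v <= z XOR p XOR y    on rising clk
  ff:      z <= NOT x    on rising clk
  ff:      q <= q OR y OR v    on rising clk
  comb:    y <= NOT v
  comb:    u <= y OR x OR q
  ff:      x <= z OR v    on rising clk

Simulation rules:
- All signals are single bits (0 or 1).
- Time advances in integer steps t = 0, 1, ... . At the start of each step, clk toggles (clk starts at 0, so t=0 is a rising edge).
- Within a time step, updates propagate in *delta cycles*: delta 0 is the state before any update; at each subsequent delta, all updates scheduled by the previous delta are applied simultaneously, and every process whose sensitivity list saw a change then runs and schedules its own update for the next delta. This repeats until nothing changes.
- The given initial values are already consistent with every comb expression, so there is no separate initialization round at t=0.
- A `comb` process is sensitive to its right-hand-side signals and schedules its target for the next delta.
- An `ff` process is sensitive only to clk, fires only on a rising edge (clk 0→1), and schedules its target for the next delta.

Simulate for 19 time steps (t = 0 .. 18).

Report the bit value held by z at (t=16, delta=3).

t=0 Δ0: x=0 clk=0 y=1 v=0 z=0 p=0 u=1 q=1
  Δ1: clk:0→1
  Δ2: v:0→1, z:0→1
  Δ3: y:1→0
  (3Δ to stable)
t=1 Δ0: x=0 clk=1 y=0 v=1 z=1 p=0 u=1 q=1
  Δ1: clk:1→0
  (1Δ to stable)
t=2 Δ0: x=0 clk=0 y=0 v=1 z=1 p=0 u=1 q=1
  Δ1: clk:0→1
  Δ2: x:0→1
  (2Δ to stable)
t=3 Δ0: x=1 clk=1 y=0 v=1 z=1 p=0 u=1 q=1
  Δ1: clk:1→0
  (1Δ to stable)
t=4 Δ0: x=1 clk=0 y=0 v=1 z=1 p=0 u=1 q=1
  Δ1: clk:0→1
  Δ2: z:1→0
  (2Δ to stable)
t=5 Δ0: x=1 clk=1 y=0 v=1 z=0 p=0 u=1 q=1
  Δ1: clk:1→0
  (1Δ to stable)
t=6 Δ0: x=1 clk=0 y=0 v=1 z=0 p=0 u=1 q=1
  Δ1: clk:0→1
  Δ2: v:1→0
  Δ3: y:0→1
  (3Δ to stable)
t=7 Δ0: x=1 clk=1 y=1 v=0 z=0 p=0 u=1 q=1
  Δ1: clk:1→0
  (1Δ to stable)
t=8 Δ0: x=1 clk=0 y=1 v=0 z=0 p=0 u=1 q=1
  Δ1: clk:0→1
  Δ2: x:1→0, v:0→1
  Δ3: y:1→0
  (3Δ to stable)
t=9 Δ0: x=0 clk=1 y=0 v=1 z=0 p=0 u=1 q=1
  Δ1: clk:1→0
  (1Δ to stable)
t=10 Δ0: x=0 clk=0 y=0 v=1 z=0 p=0 u=1 q=1
  Δ1: clk:0→1
  Δ2: x:0→1, v:1→0, z:0→1
  Δ3: y:0→1
  (3Δ to stable)
t=11 Δ0: x=1 clk=1 y=1 v=0 z=1 p=0 u=1 q=1
  Δ1: clk:1→0
  (1Δ to stable)
t=12 Δ0: x=1 clk=0 y=1 v=0 z=1 p=0 u=1 q=1
  Δ1: clk:0→1
  Δ2: z:1→0
  (2Δ to stable)
t=13 Δ0: x=1 clk=1 y=1 v=0 z=0 p=0 u=1 q=1
  Δ1: clk:1→0
  (1Δ to stable)
t=14 Δ0: x=1 clk=0 y=1 v=0 z=0 p=0 u=1 q=1
  Δ1: clk:0→1
  Δ2: x:1→0, v:0→1
  Δ3: y:1→0
  (3Δ to stable)
t=15 Δ0: x=0 clk=1 y=0 v=1 z=0 p=0 u=1 q=1
  Δ1: clk:1→0
  (1Δ to stable)
t=16 Δ0: x=0 clk=0 y=0 v=1 z=0 p=0 u=1 q=1
  Δ1: clk:0→1
  Δ2: x:0→1, v:1→0, z:0→1
  Δ3: y:0→1
  (3Δ to stable)
t=17 Δ0: x=1 clk=1 y=1 v=0 z=1 p=0 u=1 q=1
  Δ1: clk:1→0
  (1Δ to stable)
t=18 Δ0: x=1 clk=0 y=1 v=0 z=1 p=0 u=1 q=1
  Δ1: clk:0→1
  Δ2: z:1→0
  (2Δ to stable)

1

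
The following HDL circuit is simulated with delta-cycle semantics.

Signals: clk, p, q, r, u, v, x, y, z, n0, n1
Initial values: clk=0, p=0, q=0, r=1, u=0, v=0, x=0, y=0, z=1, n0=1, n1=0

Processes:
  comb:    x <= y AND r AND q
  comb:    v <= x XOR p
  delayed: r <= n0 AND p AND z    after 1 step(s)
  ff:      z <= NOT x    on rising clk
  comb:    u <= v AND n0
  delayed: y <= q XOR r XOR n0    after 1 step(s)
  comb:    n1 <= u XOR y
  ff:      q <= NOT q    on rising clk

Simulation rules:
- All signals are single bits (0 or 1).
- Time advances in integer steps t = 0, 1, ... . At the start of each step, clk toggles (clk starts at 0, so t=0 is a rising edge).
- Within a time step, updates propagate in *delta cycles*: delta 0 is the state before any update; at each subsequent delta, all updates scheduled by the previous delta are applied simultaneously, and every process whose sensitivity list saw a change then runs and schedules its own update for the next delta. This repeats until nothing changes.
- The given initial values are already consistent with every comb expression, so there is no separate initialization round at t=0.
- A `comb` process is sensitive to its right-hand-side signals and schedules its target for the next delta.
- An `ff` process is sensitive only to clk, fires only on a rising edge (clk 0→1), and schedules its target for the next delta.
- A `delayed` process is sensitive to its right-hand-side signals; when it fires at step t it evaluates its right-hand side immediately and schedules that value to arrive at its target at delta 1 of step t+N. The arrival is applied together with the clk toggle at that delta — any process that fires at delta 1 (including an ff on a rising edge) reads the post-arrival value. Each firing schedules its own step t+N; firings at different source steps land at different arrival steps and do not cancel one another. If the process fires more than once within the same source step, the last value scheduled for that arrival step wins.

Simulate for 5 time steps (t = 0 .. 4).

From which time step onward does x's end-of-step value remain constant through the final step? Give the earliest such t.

[bits: r,y,p,u,x,z,clk,v,q,n1,n0]
t=0: Δ0=10000100001 Δ1=10000110001 Δ2=10000110101 | 2Δ
t=1: Δ0=10000110101 Δ1=11000100101 Δ2=11001100111 Δ3=11001101111 Δ4=11011101111 Δ5=11011101101 | 5Δ
t=2: Δ0=11011101101 Δ1=11011111101 Δ2=11011011001 Δ3=11010011001 Δ4=11010010001 Δ5=11000010001 Δ6=11000010011 | 6Δ
t=3: Δ0=11000010011 Δ1=00000000011 Δ2=00000000001 | 2Δ
t=4: Δ0=00000000001 Δ1=01000010001 Δ2=01000110111 | 2Δ

2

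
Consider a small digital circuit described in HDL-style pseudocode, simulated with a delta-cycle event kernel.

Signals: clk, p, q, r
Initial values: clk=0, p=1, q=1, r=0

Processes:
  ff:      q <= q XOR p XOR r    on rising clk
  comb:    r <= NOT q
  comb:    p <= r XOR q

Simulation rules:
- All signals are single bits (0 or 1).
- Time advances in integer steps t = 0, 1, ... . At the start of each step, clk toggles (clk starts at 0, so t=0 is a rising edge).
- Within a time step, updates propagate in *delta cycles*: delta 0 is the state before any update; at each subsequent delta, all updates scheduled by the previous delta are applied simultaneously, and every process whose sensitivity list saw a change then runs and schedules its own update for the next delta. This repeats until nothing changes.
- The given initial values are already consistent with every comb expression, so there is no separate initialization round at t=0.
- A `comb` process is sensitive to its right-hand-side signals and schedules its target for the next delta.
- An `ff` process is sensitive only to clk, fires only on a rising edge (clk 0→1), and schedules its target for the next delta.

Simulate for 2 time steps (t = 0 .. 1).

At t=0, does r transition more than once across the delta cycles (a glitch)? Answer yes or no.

t=0 Δ0: p=1 clk=0 q=1 r=0
  Δ1: clk:0→1
  Δ2: q:1→0
  Δ3: p:1→0, r:0→1
  Δ4: p:0→1
  (4Δ to stable)
t=1 Δ0: p=1 clk=1 q=0 r=1
  Δ1: clk:1→0
  (1Δ to stable)

no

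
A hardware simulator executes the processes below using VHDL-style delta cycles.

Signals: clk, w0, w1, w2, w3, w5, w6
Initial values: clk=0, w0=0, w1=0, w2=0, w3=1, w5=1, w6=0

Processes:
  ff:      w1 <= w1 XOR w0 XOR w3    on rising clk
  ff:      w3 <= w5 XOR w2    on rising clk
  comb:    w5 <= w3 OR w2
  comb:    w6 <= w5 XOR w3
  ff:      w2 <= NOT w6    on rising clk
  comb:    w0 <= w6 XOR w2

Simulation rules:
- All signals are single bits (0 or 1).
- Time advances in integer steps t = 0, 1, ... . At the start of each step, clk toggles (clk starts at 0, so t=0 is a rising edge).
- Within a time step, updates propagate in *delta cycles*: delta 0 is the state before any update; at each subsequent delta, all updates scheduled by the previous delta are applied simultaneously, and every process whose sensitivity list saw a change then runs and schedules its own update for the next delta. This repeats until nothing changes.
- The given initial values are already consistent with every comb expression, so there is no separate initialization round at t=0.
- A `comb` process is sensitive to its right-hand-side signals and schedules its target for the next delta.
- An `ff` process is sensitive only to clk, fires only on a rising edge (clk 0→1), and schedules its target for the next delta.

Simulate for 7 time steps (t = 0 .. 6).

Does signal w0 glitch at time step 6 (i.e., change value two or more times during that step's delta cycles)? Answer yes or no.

t0.Δ0 w0=0 w3=1 w1=0 clk=0 w2=0 w5=1 w6=0
t0.Δ1 w0=0 w3=1 w1=0 clk=1 w2=0 w5=1 w6=0
t0.Δ2 w0=0 w3=1 w1=1 clk=1 w2=1 w5=1 w6=0
t0.Δ3 w0=1 w3=1 w1=1 clk=1 w2=1 w5=1 w6=0
t1.Δ0 w0=1 w3=1 w1=1 clk=1 w2=1 w5=1 w6=0
t1.Δ1 w0=1 w3=1 w1=1 clk=0 w2=1 w5=1 w6=0
t2.Δ0 w0=1 w3=1 w1=1 clk=0 w2=1 w5=1 w6=0
t2.Δ1 w0=1 w3=1 w1=1 clk=1 w2=1 w5=1 w6=0
t2.Δ2 w0=1 w3=0 w1=1 clk=1 w2=1 w5=1 w6=0
t2.Δ3 w0=1 w3=0 w1=1 clk=1 w2=1 w5=1 w6=1
t2.Δ4 w0=0 w3=0 w1=1 clk=1 w2=1 w5=1 w6=1
t3.Δ0 w0=0 w3=0 w1=1 clk=1 w2=1 w5=1 w6=1
t3.Δ1 w0=0 w3=0 w1=1 clk=0 w2=1 w5=1 w6=1
t4.Δ0 w0=0 w3=0 w1=1 clk=0 w2=1 w5=1 w6=1
t4.Δ1 w0=0 w3=0 w1=1 clk=1 w2=1 w5=1 w6=1
t4.Δ2 w0=0 w3=0 w1=1 clk=1 w2=0 w5=1 w6=1
t4.Δ3 w0=1 w3=0 w1=1 clk=1 w2=0 w5=0 w6=1
t4.Δ4 w0=1 w3=0 w1=1 clk=1 w2=0 w5=0 w6=0
t4.Δ5 w0=0 w3=0 w1=1 clk=1 w2=0 w5=0 w6=0
t5.Δ0 w0=0 w3=0 w1=1 clk=1 w2=0 w5=0 w6=0
t5.Δ1 w0=0 w3=0 w1=1 clk=0 w2=0 w5=0 w6=0
t6.Δ0 w0=0 w3=0 w1=1 clk=0 w2=0 w5=0 w6=0
t6.Δ1 w0=0 w3=0 w1=1 clk=1 w2=0 w5=0 w6=0
t6.Δ2 w0=0 w3=0 w1=1 clk=1 w2=1 w5=0 w6=0
t6.Δ3 w0=1 w3=0 w1=1 clk=1 w2=1 w5=1 w6=0
t6.Δ4 w0=1 w3=0 w1=1 clk=1 w2=1 w5=1 w6=1
t6.Δ5 w0=0 w3=0 w1=1 clk=1 w2=1 w5=1 w6=1

yes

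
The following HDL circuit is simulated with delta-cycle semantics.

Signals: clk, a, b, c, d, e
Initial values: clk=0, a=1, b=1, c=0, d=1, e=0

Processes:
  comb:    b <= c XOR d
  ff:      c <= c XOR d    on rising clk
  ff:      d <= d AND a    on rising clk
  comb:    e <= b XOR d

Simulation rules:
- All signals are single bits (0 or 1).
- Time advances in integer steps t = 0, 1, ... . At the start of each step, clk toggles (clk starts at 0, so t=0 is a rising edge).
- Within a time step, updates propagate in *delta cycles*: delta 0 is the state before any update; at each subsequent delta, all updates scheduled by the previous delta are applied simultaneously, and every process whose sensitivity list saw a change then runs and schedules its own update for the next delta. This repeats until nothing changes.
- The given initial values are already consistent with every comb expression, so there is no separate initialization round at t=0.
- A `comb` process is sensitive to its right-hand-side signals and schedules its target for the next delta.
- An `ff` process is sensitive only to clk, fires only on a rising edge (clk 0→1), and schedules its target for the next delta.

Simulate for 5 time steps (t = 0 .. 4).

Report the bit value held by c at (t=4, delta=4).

1

t0.Δ0 d=1 b=1 a=1 e=0 clk=0 c=0
t0.Δ1 d=1 b=1 a=1 e=0 clk=1 c=0
t0.Δ2 d=1 b=1 a=1 e=0 clk=1 c=1
t0.Δ3 d=1 b=0 a=1 e=0 clk=1 c=1
t0.Δ4 d=1 b=0 a=1 e=1 clk=1 c=1
t1.Δ0 d=1 b=0 a=1 e=1 clk=1 c=1
t1.Δ1 d=1 b=0 a=1 e=1 clk=0 c=1
t2.Δ0 d=1 b=0 a=1 e=1 clk=0 c=1
t2.Δ1 d=1 b=0 a=1 e=1 clk=1 c=1
t2.Δ2 d=1 b=0 a=1 e=1 clk=1 c=0
t2.Δ3 d=1 b=1 a=1 e=1 clk=1 c=0
t2.Δ4 d=1 b=1 a=1 e=0 clk=1 c=0
t3.Δ0 d=1 b=1 a=1 e=0 clk=1 c=0
t3.Δ1 d=1 b=1 a=1 e=0 clk=0 c=0
t4.Δ0 d=1 b=1 a=1 e=0 clk=0 c=0
t4.Δ1 d=1 b=1 a=1 e=0 clk=1 c=0
t4.Δ2 d=1 b=1 a=1 e=0 clk=1 c=1
t4.Δ3 d=1 b=0 a=1 e=0 clk=1 c=1
t4.Δ4 d=1 b=0 a=1 e=1 clk=1 c=1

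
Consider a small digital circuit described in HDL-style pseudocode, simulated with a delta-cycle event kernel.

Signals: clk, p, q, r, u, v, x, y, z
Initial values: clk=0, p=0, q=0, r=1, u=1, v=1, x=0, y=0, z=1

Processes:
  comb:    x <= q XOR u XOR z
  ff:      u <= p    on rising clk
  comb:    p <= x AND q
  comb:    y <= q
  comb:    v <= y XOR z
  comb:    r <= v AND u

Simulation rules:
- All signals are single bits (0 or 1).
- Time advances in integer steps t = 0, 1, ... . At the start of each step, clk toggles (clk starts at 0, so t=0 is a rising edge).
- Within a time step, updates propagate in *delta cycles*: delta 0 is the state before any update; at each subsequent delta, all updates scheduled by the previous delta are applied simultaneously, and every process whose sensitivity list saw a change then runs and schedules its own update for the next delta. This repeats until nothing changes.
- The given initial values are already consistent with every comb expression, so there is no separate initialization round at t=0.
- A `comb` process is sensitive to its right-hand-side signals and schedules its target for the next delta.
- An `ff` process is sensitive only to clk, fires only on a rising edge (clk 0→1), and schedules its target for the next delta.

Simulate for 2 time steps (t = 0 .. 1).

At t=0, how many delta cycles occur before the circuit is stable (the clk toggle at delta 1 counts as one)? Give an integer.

3

t0.Δ0 p=0 r=1 clk=0 z=1 u=1 q=0 x=0 v=1 y=0
t0.Δ1 p=0 r=1 clk=1 z=1 u=1 q=0 x=0 v=1 y=0
t0.Δ2 p=0 r=1 clk=1 z=1 u=0 q=0 x=0 v=1 y=0
t0.Δ3 p=0 r=0 clk=1 z=1 u=0 q=0 x=1 v=1 y=0
t1.Δ0 p=0 r=0 clk=1 z=1 u=0 q=0 x=1 v=1 y=0
t1.Δ1 p=0 r=0 clk=0 z=1 u=0 q=0 x=1 v=1 y=0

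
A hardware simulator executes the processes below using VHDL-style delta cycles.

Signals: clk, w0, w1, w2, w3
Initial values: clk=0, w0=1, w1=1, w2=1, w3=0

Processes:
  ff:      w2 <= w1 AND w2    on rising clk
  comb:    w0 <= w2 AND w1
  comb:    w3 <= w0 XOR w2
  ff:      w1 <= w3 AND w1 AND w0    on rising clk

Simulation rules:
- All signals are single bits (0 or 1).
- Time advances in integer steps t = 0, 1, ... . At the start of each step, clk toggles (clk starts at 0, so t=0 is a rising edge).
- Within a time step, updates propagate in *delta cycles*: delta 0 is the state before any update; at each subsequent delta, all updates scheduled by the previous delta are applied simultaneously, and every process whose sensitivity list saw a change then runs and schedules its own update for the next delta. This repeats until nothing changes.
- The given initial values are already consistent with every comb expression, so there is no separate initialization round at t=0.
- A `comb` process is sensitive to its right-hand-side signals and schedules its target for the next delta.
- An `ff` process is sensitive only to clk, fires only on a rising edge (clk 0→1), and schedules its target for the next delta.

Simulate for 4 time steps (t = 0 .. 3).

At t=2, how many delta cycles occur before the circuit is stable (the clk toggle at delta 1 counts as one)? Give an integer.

t0.Δ0 w3=0 w0=1 clk=0 w2=1 w1=1
t0.Δ1 w3=0 w0=1 clk=1 w2=1 w1=1
t0.Δ2 w3=0 w0=1 clk=1 w2=1 w1=0
t0.Δ3 w3=0 w0=0 clk=1 w2=1 w1=0
t0.Δ4 w3=1 w0=0 clk=1 w2=1 w1=0
t1.Δ0 w3=1 w0=0 clk=1 w2=1 w1=0
t1.Δ1 w3=1 w0=0 clk=0 w2=1 w1=0
t2.Δ0 w3=1 w0=0 clk=0 w2=1 w1=0
t2.Δ1 w3=1 w0=0 clk=1 w2=1 w1=0
t2.Δ2 w3=1 w0=0 clk=1 w2=0 w1=0
t2.Δ3 w3=0 w0=0 clk=1 w2=0 w1=0
t3.Δ0 w3=0 w0=0 clk=1 w2=0 w1=0
t3.Δ1 w3=0 w0=0 clk=0 w2=0 w1=0

3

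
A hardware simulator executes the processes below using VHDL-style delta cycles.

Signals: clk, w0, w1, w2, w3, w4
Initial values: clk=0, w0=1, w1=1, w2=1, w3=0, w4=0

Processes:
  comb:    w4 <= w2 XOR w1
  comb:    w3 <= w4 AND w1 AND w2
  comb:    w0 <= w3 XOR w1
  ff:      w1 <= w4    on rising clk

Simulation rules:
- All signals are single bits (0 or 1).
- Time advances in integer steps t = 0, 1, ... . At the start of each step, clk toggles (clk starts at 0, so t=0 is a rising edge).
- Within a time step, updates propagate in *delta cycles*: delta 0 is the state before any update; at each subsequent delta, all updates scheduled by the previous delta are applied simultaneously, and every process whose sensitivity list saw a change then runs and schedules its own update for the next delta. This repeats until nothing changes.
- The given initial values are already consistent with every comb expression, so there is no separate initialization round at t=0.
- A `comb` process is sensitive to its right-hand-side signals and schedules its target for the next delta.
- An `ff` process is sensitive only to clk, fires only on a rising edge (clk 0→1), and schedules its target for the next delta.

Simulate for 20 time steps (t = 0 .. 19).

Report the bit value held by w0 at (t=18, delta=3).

1

t0.Δ0 w4=0 w1=1 w0=1 clk=0 w2=1 w3=0
t0.Δ1 w4=0 w1=1 w0=1 clk=1 w2=1 w3=0
t0.Δ2 w4=0 w1=0 w0=1 clk=1 w2=1 w3=0
t0.Δ3 w4=1 w1=0 w0=0 clk=1 w2=1 w3=0
t1.Δ0 w4=1 w1=0 w0=0 clk=1 w2=1 w3=0
t1.Δ1 w4=1 w1=0 w0=0 clk=0 w2=1 w3=0
t2.Δ0 w4=1 w1=0 w0=0 clk=0 w2=1 w3=0
t2.Δ1 w4=1 w1=0 w0=0 clk=1 w2=1 w3=0
t2.Δ2 w4=1 w1=1 w0=0 clk=1 w2=1 w3=0
t2.Δ3 w4=0 w1=1 w0=1 clk=1 w2=1 w3=1
t2.Δ4 w4=0 w1=1 w0=0 clk=1 w2=1 w3=0
t2.Δ5 w4=0 w1=1 w0=1 clk=1 w2=1 w3=0
t3.Δ0 w4=0 w1=1 w0=1 clk=1 w2=1 w3=0
t3.Δ1 w4=0 w1=1 w0=1 clk=0 w2=1 w3=0
t4.Δ0 w4=0 w1=1 w0=1 clk=0 w2=1 w3=0
t4.Δ1 w4=0 w1=1 w0=1 clk=1 w2=1 w3=0
t4.Δ2 w4=0 w1=0 w0=1 clk=1 w2=1 w3=0
t4.Δ3 w4=1 w1=0 w0=0 clk=1 w2=1 w3=0
t5.Δ0 w4=1 w1=0 w0=0 clk=1 w2=1 w3=0
t5.Δ1 w4=1 w1=0 w0=0 clk=0 w2=1 w3=0
t6.Δ0 w4=1 w1=0 w0=0 clk=0 w2=1 w3=0
t6.Δ1 w4=1 w1=0 w0=0 clk=1 w2=1 w3=0
t6.Δ2 w4=1 w1=1 w0=0 clk=1 w2=1 w3=0
t6.Δ3 w4=0 w1=1 w0=1 clk=1 w2=1 w3=1
t6.Δ4 w4=0 w1=1 w0=0 clk=1 w2=1 w3=0
t6.Δ5 w4=0 w1=1 w0=1 clk=1 w2=1 w3=0
t7.Δ0 w4=0 w1=1 w0=1 clk=1 w2=1 w3=0
t7.Δ1 w4=0 w1=1 w0=1 clk=0 w2=1 w3=0
t8.Δ0 w4=0 w1=1 w0=1 clk=0 w2=1 w3=0
t8.Δ1 w4=0 w1=1 w0=1 clk=1 w2=1 w3=0
t8.Δ2 w4=0 w1=0 w0=1 clk=1 w2=1 w3=0
t8.Δ3 w4=1 w1=0 w0=0 clk=1 w2=1 w3=0
t9.Δ0 w4=1 w1=0 w0=0 clk=1 w2=1 w3=0
t9.Δ1 w4=1 w1=0 w0=0 clk=0 w2=1 w3=0
t10.Δ0 w4=1 w1=0 w0=0 clk=0 w2=1 w3=0
t10.Δ1 w4=1 w1=0 w0=0 clk=1 w2=1 w3=0
t10.Δ2 w4=1 w1=1 w0=0 clk=1 w2=1 w3=0
t10.Δ3 w4=0 w1=1 w0=1 clk=1 w2=1 w3=1
t10.Δ4 w4=0 w1=1 w0=0 clk=1 w2=1 w3=0
t10.Δ5 w4=0 w1=1 w0=1 clk=1 w2=1 w3=0
t11.Δ0 w4=0 w1=1 w0=1 clk=1 w2=1 w3=0
t11.Δ1 w4=0 w1=1 w0=1 clk=0 w2=1 w3=0
t12.Δ0 w4=0 w1=1 w0=1 clk=0 w2=1 w3=0
t12.Δ1 w4=0 w1=1 w0=1 clk=1 w2=1 w3=0
t12.Δ2 w4=0 w1=0 w0=1 clk=1 w2=1 w3=0
t12.Δ3 w4=1 w1=0 w0=0 clk=1 w2=1 w3=0
t13.Δ0 w4=1 w1=0 w0=0 clk=1 w2=1 w3=0
t13.Δ1 w4=1 w1=0 w0=0 clk=0 w2=1 w3=0
t14.Δ0 w4=1 w1=0 w0=0 clk=0 w2=1 w3=0
t14.Δ1 w4=1 w1=0 w0=0 clk=1 w2=1 w3=0
t14.Δ2 w4=1 w1=1 w0=0 clk=1 w2=1 w3=0
t14.Δ3 w4=0 w1=1 w0=1 clk=1 w2=1 w3=1
t14.Δ4 w4=0 w1=1 w0=0 clk=1 w2=1 w3=0
t14.Δ5 w4=0 w1=1 w0=1 clk=1 w2=1 w3=0
t15.Δ0 w4=0 w1=1 w0=1 clk=1 w2=1 w3=0
t15.Δ1 w4=0 w1=1 w0=1 clk=0 w2=1 w3=0
t16.Δ0 w4=0 w1=1 w0=1 clk=0 w2=1 w3=0
t16.Δ1 w4=0 w1=1 w0=1 clk=1 w2=1 w3=0
t16.Δ2 w4=0 w1=0 w0=1 clk=1 w2=1 w3=0
t16.Δ3 w4=1 w1=0 w0=0 clk=1 w2=1 w3=0
t17.Δ0 w4=1 w1=0 w0=0 clk=1 w2=1 w3=0
t17.Δ1 w4=1 w1=0 w0=0 clk=0 w2=1 w3=0
t18.Δ0 w4=1 w1=0 w0=0 clk=0 w2=1 w3=0
t18.Δ1 w4=1 w1=0 w0=0 clk=1 w2=1 w3=0
t18.Δ2 w4=1 w1=1 w0=0 clk=1 w2=1 w3=0
t18.Δ3 w4=0 w1=1 w0=1 clk=1 w2=1 w3=1
t18.Δ4 w4=0 w1=1 w0=0 clk=1 w2=1 w3=0
t18.Δ5 w4=0 w1=1 w0=1 clk=1 w2=1 w3=0
t19.Δ0 w4=0 w1=1 w0=1 clk=1 w2=1 w3=0
t19.Δ1 w4=0 w1=1 w0=1 clk=0 w2=1 w3=0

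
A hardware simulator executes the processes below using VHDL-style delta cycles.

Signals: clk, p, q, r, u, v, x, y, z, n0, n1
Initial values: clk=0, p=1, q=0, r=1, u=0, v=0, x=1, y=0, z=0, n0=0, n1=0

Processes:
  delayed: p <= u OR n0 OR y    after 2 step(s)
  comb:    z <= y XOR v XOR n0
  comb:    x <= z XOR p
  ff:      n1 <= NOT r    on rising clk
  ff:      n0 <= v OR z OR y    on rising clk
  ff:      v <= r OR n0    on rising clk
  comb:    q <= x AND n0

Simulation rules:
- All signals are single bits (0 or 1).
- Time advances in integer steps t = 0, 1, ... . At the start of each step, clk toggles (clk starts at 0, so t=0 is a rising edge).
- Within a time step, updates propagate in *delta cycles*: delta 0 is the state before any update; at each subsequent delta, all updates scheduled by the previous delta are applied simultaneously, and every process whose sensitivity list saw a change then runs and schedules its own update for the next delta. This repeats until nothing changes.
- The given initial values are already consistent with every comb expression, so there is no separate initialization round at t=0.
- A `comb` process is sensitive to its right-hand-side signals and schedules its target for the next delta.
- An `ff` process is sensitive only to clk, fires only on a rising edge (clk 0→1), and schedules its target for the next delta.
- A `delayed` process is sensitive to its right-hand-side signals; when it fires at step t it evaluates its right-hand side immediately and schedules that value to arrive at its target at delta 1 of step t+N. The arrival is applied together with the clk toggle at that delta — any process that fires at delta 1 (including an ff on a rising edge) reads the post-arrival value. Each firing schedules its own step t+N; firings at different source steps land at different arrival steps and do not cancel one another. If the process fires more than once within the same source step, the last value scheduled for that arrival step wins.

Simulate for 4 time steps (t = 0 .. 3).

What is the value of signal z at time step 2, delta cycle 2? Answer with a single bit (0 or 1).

1

t=0 Δ0: clk=0 n0=0 r=1 x=1 z=0 v=0 q=0 y=0 n1=0 p=1 u=0
  Δ1: clk:0→1
  Δ2: v:0→1
  Δ3: z:0→1
  Δ4: x:1→0
  (4Δ to stable)
t=1 Δ0: clk=1 n0=0 r=1 x=0 z=1 v=1 q=0 y=0 n1=0 p=1 u=0
  Δ1: clk:1→0
  (1Δ to stable)
t=2 Δ0: clk=0 n0=0 r=1 x=0 z=1 v=1 q=0 y=0 n1=0 p=1 u=0
  Δ1: clk:0→1
  Δ2: n0:0→1
  Δ3: z:1→0
  Δ4: x:0→1
  Δ5: q:0→1
  (5Δ to stable)
t=3 Δ0: clk=1 n0=1 r=1 x=1 z=0 v=1 q=1 y=0 n1=0 p=1 u=0
  Δ1: clk:1→0
  (1Δ to stable)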